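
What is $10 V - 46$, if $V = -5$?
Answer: $-96$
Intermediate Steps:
$10 V - 46 = 10 \left(-5\right) - 46 = -50 - 46 = -96$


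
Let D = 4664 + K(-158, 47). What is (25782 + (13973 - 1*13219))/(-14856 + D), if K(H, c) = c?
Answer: -26536/10145 ≈ -2.6157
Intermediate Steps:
D = 4711 (D = 4664 + 47 = 4711)
(25782 + (13973 - 1*13219))/(-14856 + D) = (25782 + (13973 - 1*13219))/(-14856 + 4711) = (25782 + (13973 - 13219))/(-10145) = (25782 + 754)*(-1/10145) = 26536*(-1/10145) = -26536/10145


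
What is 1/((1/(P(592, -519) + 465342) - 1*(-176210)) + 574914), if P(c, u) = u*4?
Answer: 463266/347970210985 ≈ 1.3313e-6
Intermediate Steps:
P(c, u) = 4*u
1/((1/(P(592, -519) + 465342) - 1*(-176210)) + 574914) = 1/((1/(4*(-519) + 465342) - 1*(-176210)) + 574914) = 1/((1/(-2076 + 465342) + 176210) + 574914) = 1/((1/463266 + 176210) + 574914) = 1/(81632101861/463266 + 574914) = 1/(347970210985/463266) = 463266/347970210985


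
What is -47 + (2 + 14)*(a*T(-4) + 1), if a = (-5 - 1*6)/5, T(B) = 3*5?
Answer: -559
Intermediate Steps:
T(B) = 15
a = -11/5 (a = (-5 - 6)*(1/5) = -11*1/5 = -11/5 ≈ -2.2000)
-47 + (2 + 14)*(a*T(-4) + 1) = -47 + (2 + 14)*(-11/5*15 + 1) = -47 + 16*(-33 + 1) = -47 + 16*(-32) = -47 - 512 = -559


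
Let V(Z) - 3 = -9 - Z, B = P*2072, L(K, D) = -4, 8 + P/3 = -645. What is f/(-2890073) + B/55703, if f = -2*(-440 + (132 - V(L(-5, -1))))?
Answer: -11730979120740/160985736319 ≈ -72.870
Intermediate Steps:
P = -1959 (P = -24 + 3*(-645) = -24 - 1935 = -1959)
B = -4059048 (B = -1959*2072 = -4059048)
V(Z) = -6 - Z (V(Z) = 3 + (-9 - Z) = -6 - Z)
f = 612 (f = -2*(-440 + (132 - (-6 - 1*(-4)))) = -2*(-440 + (132 - (-6 + 4))) = -2*(-440 + (132 - 1*(-2))) = -2*(-440 + (132 + 2)) = -2*(-440 + 134) = -2*(-306) = 612)
f/(-2890073) + B/55703 = 612/(-2890073) - 4059048/55703 = 612*(-1/2890073) - 4059048*1/55703 = -612/2890073 - 4059048/55703 = -11730979120740/160985736319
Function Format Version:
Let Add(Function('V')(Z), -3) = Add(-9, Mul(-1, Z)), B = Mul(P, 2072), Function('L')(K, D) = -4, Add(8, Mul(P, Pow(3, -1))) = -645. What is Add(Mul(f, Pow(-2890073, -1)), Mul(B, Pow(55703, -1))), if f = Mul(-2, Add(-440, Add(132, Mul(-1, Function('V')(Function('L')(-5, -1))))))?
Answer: Rational(-11730979120740, 160985736319) ≈ -72.870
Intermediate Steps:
P = -1959 (P = Add(-24, Mul(3, -645)) = Add(-24, -1935) = -1959)
B = -4059048 (B = Mul(-1959, 2072) = -4059048)
Function('V')(Z) = Add(-6, Mul(-1, Z)) (Function('V')(Z) = Add(3, Add(-9, Mul(-1, Z))) = Add(-6, Mul(-1, Z)))
f = 612 (f = Mul(-2, Add(-440, Add(132, Mul(-1, Add(-6, Mul(-1, -4)))))) = Mul(-2, Add(-440, Add(132, Mul(-1, Add(-6, 4))))) = Mul(-2, Add(-440, Add(132, Mul(-1, -2)))) = Mul(-2, Add(-440, Add(132, 2))) = Mul(-2, Add(-440, 134)) = Mul(-2, -306) = 612)
Add(Mul(f, Pow(-2890073, -1)), Mul(B, Pow(55703, -1))) = Add(Mul(612, Pow(-2890073, -1)), Mul(-4059048, Pow(55703, -1))) = Add(Mul(612, Rational(-1, 2890073)), Mul(-4059048, Rational(1, 55703))) = Add(Rational(-612, 2890073), Rational(-4059048, 55703)) = Rational(-11730979120740, 160985736319)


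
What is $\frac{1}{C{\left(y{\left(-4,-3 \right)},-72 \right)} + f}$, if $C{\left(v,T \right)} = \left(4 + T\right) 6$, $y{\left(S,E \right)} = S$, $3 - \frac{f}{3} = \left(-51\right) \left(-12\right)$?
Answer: $- \frac{1}{2235} \approx -0.00044743$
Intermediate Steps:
$f = -1827$ ($f = 9 - 3 \left(\left(-51\right) \left(-12\right)\right) = 9 - 1836 = -1827$)
$C{\left(v,T \right)} = 24 + 6 T$
$\frac{1}{C{\left(y{\left(-4,-3 \right)},-72 \right)} + f} = \frac{1}{\left(24 + 6 \left(-72\right)\right) - 1827} = \frac{1}{\left(24 - 432\right) - 1827} = \frac{1}{-408 - 1827} = \frac{1}{-2235} = - \frac{1}{2235}$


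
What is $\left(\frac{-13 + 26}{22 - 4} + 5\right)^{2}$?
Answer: $\frac{10609}{324} \approx 32.744$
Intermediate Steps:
$\left(\frac{-13 + 26}{22 - 4} + 5\right)^{2} = \left(\frac{13}{18} + 5\right)^{2} = \left(\frac{103}{18}\right)^{2} = \frac{10609}{324}$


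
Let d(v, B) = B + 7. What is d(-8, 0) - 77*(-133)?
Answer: 10248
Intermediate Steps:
d(v, B) = 7 + B
d(-8, 0) - 77*(-133) = (7 + 0) - 77*(-133) = 7 + 10241 = 10248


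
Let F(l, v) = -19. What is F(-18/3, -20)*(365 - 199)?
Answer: -3154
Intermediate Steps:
F(-18/3, -20)*(365 - 199) = -19*(365 - 199) = -19*166 = -3154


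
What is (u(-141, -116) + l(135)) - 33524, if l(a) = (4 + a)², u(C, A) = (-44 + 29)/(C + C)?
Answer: -1335077/94 ≈ -14203.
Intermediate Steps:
u(C, A) = -15/(2*C) (u(C, A) = -15*1/(2*C) = -15/(2*C))
(u(-141, -116) + l(135)) - 33524 = (-15/2/(-141) + (4 + 135)²) - 33524 = (-15/2*(-1/141) + 139²) - 33524 = (5/94 + 19321) - 33524 = 1816179/94 - 33524 = -1335077/94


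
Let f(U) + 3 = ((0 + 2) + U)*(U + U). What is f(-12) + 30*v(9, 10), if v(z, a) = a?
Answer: 537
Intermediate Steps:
f(U) = -3 + 2*U*(2 + U) (f(U) = -3 + ((0 + 2) + U)*(U + U) = -3 + (2 + U)*(2*U) = -3 + 2*U*(2 + U))
f(-12) + 30*v(9, 10) = (-3 + 2*(-12)² + 4*(-12)) + 30*10 = (-3 + 2*144 - 48) + 300 = (-3 + 288 - 48) + 300 = 237 + 300 = 537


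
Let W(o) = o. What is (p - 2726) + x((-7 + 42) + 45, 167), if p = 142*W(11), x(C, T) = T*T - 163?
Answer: 26562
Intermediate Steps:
x(C, T) = -163 + T² (x(C, T) = T² - 163 = -163 + T²)
p = 1562 (p = 142*11 = 1562)
(p - 2726) + x((-7 + 42) + 45, 167) = (1562 - 2726) + (-163 + 167²) = -1164 + (-163 + 27889) = -1164 + 27726 = 26562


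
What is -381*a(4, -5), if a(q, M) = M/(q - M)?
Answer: 635/3 ≈ 211.67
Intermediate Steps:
-381*a(4, -5) = -(-1905)/(4 - 1*(-5)) = -(-1905)/(4 + 5) = -(-1905)/9 = -381*(-5/9) = 635/3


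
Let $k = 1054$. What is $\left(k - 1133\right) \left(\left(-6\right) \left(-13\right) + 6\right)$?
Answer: $-6636$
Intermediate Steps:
$\left(k - 1133\right) \left(\left(-6\right) \left(-13\right) + 6\right) = \left(1054 - 1133\right) \left(\left(-6\right) \left(-13\right) + 6\right) = - 79 \left(78 + 6\right) = \left(-79\right) 84 = -6636$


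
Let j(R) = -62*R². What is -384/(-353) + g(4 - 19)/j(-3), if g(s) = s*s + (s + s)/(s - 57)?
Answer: 1616399/2363688 ≈ 0.68385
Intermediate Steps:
g(s) = s² + 2*s/(-57 + s) (g(s) = s² + (2*s)/(-57 + s) = s² + 2*s/(-57 + s))
-384/(-353) + g(4 - 19)/j(-3) = -384/(-353) + ((4 - 19)*(2 + (4 - 19)² - 57*(4 - 19))/(-57 + (4 - 19)))/((-62*(-3)²)) = -384*(-1/353) + (-15*(2 + (-15)² - 57*(-15))/(-57 - 15))/((-62*9)) = 384/353 - 15*(2 + 225 + 855)/(-72)/(-558) = 384/353 - 15*(-1/72)*1082*(-1/558) = 384/353 + (2705/12)*(-1/558) = 384/353 - 2705/6696 = 1616399/2363688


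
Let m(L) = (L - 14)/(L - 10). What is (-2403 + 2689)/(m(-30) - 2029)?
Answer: -2860/20279 ≈ -0.14103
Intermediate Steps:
m(L) = (-14 + L)/(-10 + L)
(-2403 + 2689)/(m(-30) - 2029) = (-2403 + 2689)/((-14 - 30)/(-10 - 30) - 2029) = 286/(-44/(-40) - 2029) = 286/(-1/40*(-44) - 2029) = 286/(11/10 - 2029) = 286/(-20279/10) = 286*(-10/20279) = -2860/20279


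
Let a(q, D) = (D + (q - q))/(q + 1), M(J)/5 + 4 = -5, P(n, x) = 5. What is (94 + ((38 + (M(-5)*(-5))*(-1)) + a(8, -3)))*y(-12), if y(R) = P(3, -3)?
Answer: -1400/3 ≈ -466.67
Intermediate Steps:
y(R) = 5
M(J) = -45 (M(J) = -20 + 5*(-5) = -20 - 25 = -45)
a(q, D) = D/(1 + q) (a(q, D) = (D + 0)/(1 + q) = D/(1 + q))
(94 + ((38 + (M(-5)*(-5))*(-1)) + a(8, -3)))*y(-12) = (94 + ((38 - 45*(-5)*(-1)) - 3/(1 + 8)))*5 = (94 + ((38 + 225*(-1)) - 3/9))*5 = (94 + ((38 - 225) - 3*⅑))*5 = (94 + (-187 - ⅓))*5 = (94 - 562/3)*5 = -280/3*5 = -1400/3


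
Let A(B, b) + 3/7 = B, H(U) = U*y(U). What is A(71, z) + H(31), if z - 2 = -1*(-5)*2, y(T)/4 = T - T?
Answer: 494/7 ≈ 70.571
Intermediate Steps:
y(T) = 0 (y(T) = 4*(T - T) = 4*0 = 0)
H(U) = 0 (H(U) = U*0 = 0)
z = 12 (z = 2 - 1*(-5)*2 = 2 + 5*2 = 2 + 10 = 12)
A(B, b) = -3/7 + B
A(71, z) + H(31) = (-3/7 + 71) + 0 = 494/7 + 0 = 494/7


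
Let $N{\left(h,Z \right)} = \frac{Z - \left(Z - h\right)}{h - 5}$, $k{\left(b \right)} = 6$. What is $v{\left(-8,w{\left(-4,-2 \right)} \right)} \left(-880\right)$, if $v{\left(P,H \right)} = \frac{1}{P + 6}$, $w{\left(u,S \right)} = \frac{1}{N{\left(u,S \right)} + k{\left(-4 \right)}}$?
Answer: $440$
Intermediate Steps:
$N{\left(h,Z \right)} = \frac{h}{-5 + h}$
$w{\left(u,S \right)} = \frac{1}{6 + \frac{u}{-5 + u}}$ ($w{\left(u,S \right)} = \frac{1}{\frac{u}{-5 + u} + 6} = \frac{1}{6 + \frac{u}{-5 + u}}$)
$v{\left(P,H \right)} = \frac{1}{6 + P}$
$v{\left(-8,w{\left(-4,-2 \right)} \right)} \left(-880\right) = \frac{1}{6 - 8} \left(-880\right) = \frac{1}{-2} \left(-880\right) = \left(- \frac{1}{2}\right) \left(-880\right) = 440$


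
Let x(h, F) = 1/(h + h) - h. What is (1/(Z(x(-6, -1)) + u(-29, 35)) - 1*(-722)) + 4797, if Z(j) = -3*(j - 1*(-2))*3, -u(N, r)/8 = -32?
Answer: 4078545/739 ≈ 5519.0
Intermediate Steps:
u(N, r) = 256 (u(N, r) = -8*(-32) = 256)
x(h, F) = 1/(2*h) - h
Z(j) = -18 - 9*j (Z(j) = -3*(j + 2)*3 = -3*(2 + j)*3 = (-6 - 3*j)*3 = -18 - 9*j)
(1/(Z(x(-6, -1)) + u(-29, 35)) - 1*(-722)) + 4797 = (1/((-18 - 9*((1/2)/(-6) - 1*(-6))) + 256) - 1*(-722)) + 4797 = (1/((-18 - 9*((1/2)*(-1/6) + 6)) + 256) + 722) + 4797 = (1/((-18 - 9*(-1/12 + 6)) + 256) + 722) + 4797 = (1/((-18 - 9*71/12) + 256) + 722) + 4797 = (1/((-18 - 213/4) + 256) + 722) + 4797 = (1/(-285/4 + 256) + 722) + 4797 = (1/(739/4) + 722) + 4797 = (4/739 + 722) + 4797 = 533562/739 + 4797 = 4078545/739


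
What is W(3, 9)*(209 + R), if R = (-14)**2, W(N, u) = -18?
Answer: -7290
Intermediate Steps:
R = 196
W(3, 9)*(209 + R) = -18*(209 + 196) = -18*405 = -7290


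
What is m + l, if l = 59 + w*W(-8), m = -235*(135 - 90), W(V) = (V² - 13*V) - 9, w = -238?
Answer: -48358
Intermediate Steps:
W(V) = -9 + V² - 13*V
m = -10575 (m = -235*45 = -10575)
l = -37783 (l = 59 - 238*(-9 + (-8)² - 13*(-8)) = 59 - 238*(-9 + 64 + 104) = 59 - 238*159 = 59 - 37842 = -37783)
m + l = -10575 - 37783 = -48358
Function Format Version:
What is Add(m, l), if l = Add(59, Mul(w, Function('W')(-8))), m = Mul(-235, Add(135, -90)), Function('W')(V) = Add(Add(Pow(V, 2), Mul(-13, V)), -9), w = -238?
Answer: -48358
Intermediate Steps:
Function('W')(V) = Add(-9, Pow(V, 2), Mul(-13, V))
m = -10575 (m = Mul(-235, 45) = -10575)
l = -37783 (l = Add(59, Mul(-238, Add(-9, Pow(-8, 2), Mul(-13, -8)))) = Add(59, Mul(-238, Add(-9, 64, 104))) = Add(59, Mul(-238, 159)) = Add(59, -37842) = -37783)
Add(m, l) = Add(-10575, -37783) = -48358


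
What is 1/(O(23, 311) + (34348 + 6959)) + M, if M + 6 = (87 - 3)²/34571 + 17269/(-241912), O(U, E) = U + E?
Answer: -2043270286358247/348249502413032 ≈ -5.8673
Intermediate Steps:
O(U, E) = E + U
M = -49068914039/8363139752 (M = -6 + ((87 - 3)²/34571 + 17269/(-241912)) = -6 + (84²*(1/34571) + 17269*(-1/241912)) = -6 + (7056*(1/34571) - 17269/241912) = -6 + (7056/34571 - 17269/241912) = -6 + 1109924473/8363139752 = -49068914039/8363139752 ≈ -5.8673)
1/(O(23, 311) + (34348 + 6959)) + M = 1/((311 + 23) + (34348 + 6959)) - 49068914039/8363139752 = 1/(334 + 41307) - 49068914039/8363139752 = 1/41641 - 49068914039/8363139752 = -2043270286358247/348249502413032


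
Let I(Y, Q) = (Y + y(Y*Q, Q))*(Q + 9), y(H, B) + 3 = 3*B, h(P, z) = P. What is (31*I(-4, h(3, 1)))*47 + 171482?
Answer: 206450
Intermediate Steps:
y(H, B) = -3 + 3*B
I(Y, Q) = (9 + Q)*(-3 + Y + 3*Q) (I(Y, Q) = (Y + (-3 + 3*Q))*(Q + 9) = (-3 + Y + 3*Q)*(9 + Q) = (9 + Q)*(-3 + Y + 3*Q))
(31*I(-4, h(3, 1)))*47 + 171482 = (31*(-27 + 3*3² + 9*(-4) + 24*3 + 3*(-4)))*47 + 171482 = (31*(-27 + 3*9 - 36 + 72 - 12))*47 + 171482 = (31*(-27 + 27 - 36 + 72 - 12))*47 + 171482 = (31*24)*47 + 171482 = 744*47 + 171482 = 34968 + 171482 = 206450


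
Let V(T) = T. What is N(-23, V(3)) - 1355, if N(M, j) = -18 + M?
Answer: -1396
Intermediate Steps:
N(-23, V(3)) - 1355 = (-18 - 23) - 1355 = -41 - 1355 = -1396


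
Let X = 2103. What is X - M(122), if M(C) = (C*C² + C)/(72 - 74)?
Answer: 910088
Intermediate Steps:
M(C) = -C/2 - C³/2 (M(C) = (C³ + C)/(-2) = (C + C³)*(-½) = -C/2 - C³/2)
X - M(122) = 2103 - (-1)*122*(1 + 122²)/2 = 2103 - (-1)*122*(1 + 14884)/2 = 2103 - (-1)*122*14885/2 = 2103 - 1*(-907985) = 2103 + 907985 = 910088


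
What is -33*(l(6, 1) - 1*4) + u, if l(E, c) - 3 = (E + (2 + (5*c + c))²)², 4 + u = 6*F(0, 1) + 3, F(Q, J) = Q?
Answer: -161668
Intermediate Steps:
u = -1 (u = -4 + (6*0 + 3) = -4 + (0 + 3) = -4 + 3 = -1)
l(E, c) = 3 + (E + (2 + 6*c)²)² (l(E, c) = 3 + (E + (2 + (5*c + c))²)² = 3 + (E + (2 + 6*c)²)²)
-33*(l(6, 1) - 1*4) + u = -33*((3 + (6 + 4*(1 + 3*1)²)²) - 1*4) - 1 = -33*((3 + (6 + 4*(1 + 3)²)²) - 4) - 1 = -33*((3 + (6 + 4*4²)²) - 4) - 1 = -33*((3 + (6 + 4*16)²) - 4) - 1 = -33*((3 + (6 + 64)²) - 4) - 1 = -33*((3 + 70²) - 4) - 1 = -33*((3 + 4900) - 4) - 1 = -33*(4903 - 4) - 1 = -33*4899 - 1 = -161667 - 1 = -161668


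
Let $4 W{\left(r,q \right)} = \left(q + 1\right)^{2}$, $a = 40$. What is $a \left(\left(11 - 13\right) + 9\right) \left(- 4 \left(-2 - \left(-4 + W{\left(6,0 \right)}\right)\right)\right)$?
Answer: $-1960$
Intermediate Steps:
$W{\left(r,q \right)} = \frac{\left(1 + q\right)^{2}}{4}$ ($W{\left(r,q \right)} = \frac{\left(q + 1\right)^{2}}{4} = \frac{\left(1 + q\right)^{2}}{4}$)
$a \left(\left(11 - 13\right) + 9\right) \left(- 4 \left(-2 - \left(-4 + W{\left(6,0 \right)}\right)\right)\right) = 40 \left(\left(11 - 13\right) + 9\right) \left(- 4 \left(-2 + \left(4 - \frac{\left(1 + 0\right)^{2}}{4}\right)\right)\right) = 40 \left(-2 + 9\right) \left(- 4 \left(-2 + \left(4 - \frac{1^{2}}{4}\right)\right)\right) = 40 \cdot 7 \left(- 4 \left(-2 + \left(4 - \frac{1}{4} \cdot 1\right)\right)\right) = 280 \left(- 4 \left(-2 + \left(4 - \frac{1}{4}\right)\right)\right) = 280 \left(- 4 \left(-2 + \frac{15}{4}\right)\right) = 280 \left(\left(-4\right) \frac{7}{4}\right) = 280 \left(-7\right) = -1960$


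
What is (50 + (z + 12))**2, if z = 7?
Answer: 4761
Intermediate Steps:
(50 + (z + 12))**2 = (50 + (7 + 12))**2 = (50 + 19)**2 = 69**2 = 4761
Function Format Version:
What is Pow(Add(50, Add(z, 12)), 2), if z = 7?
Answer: 4761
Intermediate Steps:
Pow(Add(50, Add(z, 12)), 2) = Pow(Add(50, Add(7, 12)), 2) = Pow(Add(50, 19), 2) = Pow(69, 2) = 4761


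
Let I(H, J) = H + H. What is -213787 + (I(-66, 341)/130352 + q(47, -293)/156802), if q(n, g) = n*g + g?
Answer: -546211433907205/2554931788 ≈ -2.1379e+5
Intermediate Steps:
I(H, J) = 2*H
q(n, g) = g + g*n (q(n, g) = g*n + g = g + g*n)
-213787 + (I(-66, 341)/130352 + q(47, -293)/156802) = -213787 + ((2*(-66))/130352 - 293*(1 + 47)/156802) = -213787 + (-132*1/130352 - 293*48*(1/156802)) = -213787 + (-33/32588 - 14064*1/156802) = -213787 + (-33/32588 - 7032/78401) = -213787 - 231746049/2554931788 = -546211433907205/2554931788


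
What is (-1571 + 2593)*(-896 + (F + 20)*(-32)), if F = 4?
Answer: -1700608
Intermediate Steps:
(-1571 + 2593)*(-896 + (F + 20)*(-32)) = (-1571 + 2593)*(-896 + (4 + 20)*(-32)) = 1022*(-896 + 24*(-32)) = 1022*(-896 - 768) = 1022*(-1664) = -1700608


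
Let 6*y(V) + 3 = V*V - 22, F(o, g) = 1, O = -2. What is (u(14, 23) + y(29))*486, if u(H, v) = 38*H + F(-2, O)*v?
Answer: 335826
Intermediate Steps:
u(H, v) = v + 38*H (u(H, v) = 38*H + 1*v = 38*H + v = v + 38*H)
y(V) = -25/6 + V²/6 (y(V) = -½ + (V*V - 22)/6 = -½ + (V² - 22)/6 = -½ + (-22 + V²)/6 = -½ + (-11/3 + V²/6) = -25/6 + V²/6)
(u(14, 23) + y(29))*486 = ((23 + 38*14) + (-25/6 + (⅙)*29²))*486 = ((23 + 532) + (-25/6 + (⅙)*841))*486 = (555 + (-25/6 + 841/6))*486 = (555 + 136)*486 = 691*486 = 335826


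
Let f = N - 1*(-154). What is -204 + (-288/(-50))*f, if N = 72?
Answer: 27444/25 ≈ 1097.8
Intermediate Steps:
f = 226 (f = 72 - 1*(-154) = 72 + 154 = 226)
-204 + (-288/(-50))*f = -204 - 288/(-50)*226 = -204 - 288*(-1/50)*226 = -204 + (144/25)*226 = -204 + 32544/25 = 27444/25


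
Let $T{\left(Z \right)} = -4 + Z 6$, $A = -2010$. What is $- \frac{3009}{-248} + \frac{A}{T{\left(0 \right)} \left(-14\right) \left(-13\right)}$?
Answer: $\frac{336129}{22568} \approx 14.894$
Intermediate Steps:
$T{\left(Z \right)} = -4 + 6 Z$
$- \frac{3009}{-248} + \frac{A}{T{\left(0 \right)} \left(-14\right) \left(-13\right)} = - \frac{3009}{-248} - \frac{2010}{\left(-4 + 6 \cdot 0\right) \left(-14\right) \left(-13\right)} = \left(-3009\right) \left(- \frac{1}{248}\right) - \frac{2010}{\left(-4 + 0\right) \left(-14\right) \left(-13\right)} = \frac{3009}{248} - \frac{2010}{\left(-4\right) \left(-14\right) \left(-13\right)} = \frac{3009}{248} - \frac{2010}{56 \left(-13\right)} = \frac{3009}{248} - \frac{2010}{-728} = \frac{3009}{248} - - \frac{1005}{364} = \frac{3009}{248} + \frac{1005}{364} = \frac{336129}{22568}$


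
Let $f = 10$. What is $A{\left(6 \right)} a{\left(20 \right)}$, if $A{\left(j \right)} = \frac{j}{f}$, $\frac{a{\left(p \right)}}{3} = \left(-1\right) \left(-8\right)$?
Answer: $\frac{72}{5} \approx 14.4$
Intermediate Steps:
$a{\left(p \right)} = 24$ ($a{\left(p \right)} = 3 \left(\left(-1\right) \left(-8\right)\right) = 3 \cdot 8 = 24$)
$A{\left(j \right)} = \frac{j}{10}$
$A{\left(6 \right)} a{\left(20 \right)} = \frac{1}{10} \cdot 6 \cdot 24 = \frac{3}{5} \cdot 24 = \frac{72}{5}$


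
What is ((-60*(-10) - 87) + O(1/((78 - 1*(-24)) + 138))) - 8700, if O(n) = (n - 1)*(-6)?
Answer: -327241/40 ≈ -8181.0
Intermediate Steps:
O(n) = 6 - 6*n (O(n) = (-1 + n)*(-6) = 6 - 6*n)
((-60*(-10) - 87) + O(1/((78 - 1*(-24)) + 138))) - 8700 = ((-60*(-10) - 87) + (6 - 6/((78 - 1*(-24)) + 138))) - 8700 = ((600 - 87) + (6 - 6/((78 + 24) + 138))) - 8700 = (513 + (6 - 6/(102 + 138))) - 8700 = (513 + (6 - 6/240)) - 8700 = (513 + (6 - 6*1/240)) - 8700 = (513 + (6 - 1/40)) - 8700 = (513 + 239/40) - 8700 = 20759/40 - 8700 = -327241/40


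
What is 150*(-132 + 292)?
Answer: 24000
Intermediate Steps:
150*(-132 + 292) = 150*160 = 24000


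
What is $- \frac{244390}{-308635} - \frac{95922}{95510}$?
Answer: $- \frac{626319757}{2947772885} \approx -0.21247$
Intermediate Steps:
$- \frac{244390}{-308635} - \frac{95922}{95510} = \left(-244390\right) \left(- \frac{1}{308635}\right) - \frac{47961}{47755} = \frac{48878}{61727} - \frac{47961}{47755} = - \frac{626319757}{2947772885}$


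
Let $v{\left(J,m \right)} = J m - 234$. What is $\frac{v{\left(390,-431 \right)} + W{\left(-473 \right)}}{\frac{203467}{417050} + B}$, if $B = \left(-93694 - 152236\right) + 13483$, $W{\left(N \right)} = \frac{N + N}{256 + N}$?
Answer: $\frac{15232902222100}{21036374480611} \approx 0.72412$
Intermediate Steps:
$v{\left(J,m \right)} = -234 + J m$
$W{\left(N \right)} = \frac{2 N}{256 + N}$
$B = -232447$ ($B = -245930 + 13483 = -232447$)
$\frac{v{\left(390,-431 \right)} + W{\left(-473 \right)}}{\frac{203467}{417050} + B} = \frac{\left(-234 + 390 \left(-431\right)\right) + 2 \left(-473\right) \frac{1}{256 - 473}}{\frac{203467}{417050} - 232447} = \frac{\left(-234 - 168090\right) + 2 \left(-473\right) \frac{1}{-217}}{203467 \cdot \frac{1}{417050} - 232447} = \frac{-168324 + 2 \left(-473\right) \left(- \frac{1}{217}\right)}{\frac{203467}{417050} - 232447} = \frac{-168324 + \frac{946}{217}}{- \frac{96941817883}{417050}} = \left(- \frac{36525362}{217}\right) \left(- \frac{417050}{96941817883}\right) = \frac{15232902222100}{21036374480611}$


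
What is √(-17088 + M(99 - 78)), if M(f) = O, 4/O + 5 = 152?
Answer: 2*I*√1883949/21 ≈ 130.72*I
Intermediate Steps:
O = 4/147 (O = 4/(-5 + 152) = 4/147 ≈ 0.027211)
M(f) = 4/147
√(-17088 + M(99 - 78)) = √(-17088 + 4/147) = √(-2511932/147) = 2*I*√1883949/21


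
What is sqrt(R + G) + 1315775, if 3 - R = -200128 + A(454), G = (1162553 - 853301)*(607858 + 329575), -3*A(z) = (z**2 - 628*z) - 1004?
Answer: 1315775 + sqrt(2609128832223)/3 ≈ 1.8542e+6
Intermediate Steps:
A(z) = 1004/3 - z**2/3 + 628*z/3 (A(z) = -((z**2 - 628*z) - 1004)/3 = -(-1004 + z**2 - 628*z)/3 = 1004/3 - z**2/3 + 628*z/3)
G = 289903030116 (G = 309252*937433 = 289903030116)
R = 520393/3 (R = 3 - (-200128 + (1004/3 - 1/3*454**2 + (628/3)*454)) = 3 - (-200128 + (1004/3 - 1/3*206116 + 285112/3)) = 3 - (-200128 + (1004/3 - 206116/3 + 285112/3)) = 3 - (-200128 + 80000/3) = 3 - 1*(-520384/3) = 3 + 520384/3 = 520393/3 ≈ 1.7346e+5)
sqrt(R + G) + 1315775 = sqrt(520393/3 + 289903030116) + 1315775 = sqrt(869709610741/3) + 1315775 = sqrt(2609128832223)/3 + 1315775 = 1315775 + sqrt(2609128832223)/3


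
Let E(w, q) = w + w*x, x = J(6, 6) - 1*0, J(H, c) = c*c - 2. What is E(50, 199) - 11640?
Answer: -9890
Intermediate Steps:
J(H, c) = -2 + c² (J(H, c) = c² - 2 = -2 + c²)
x = 34 (x = (-2 + 6²) - 1*0 = (-2 + 36) + 0 = 34 + 0 = 34)
E(w, q) = 35*w (E(w, q) = w + w*34 = w + 34*w = 35*w)
E(50, 199) - 11640 = 35*50 - 11640 = 1750 - 11640 = -9890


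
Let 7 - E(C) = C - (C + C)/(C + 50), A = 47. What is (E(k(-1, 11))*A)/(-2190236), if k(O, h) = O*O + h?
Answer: 6721/67897316 ≈ 9.8988e-5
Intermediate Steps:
k(O, h) = h + O**2 (k(O, h) = O**2 + h = h + O**2)
E(C) = 7 - C + 2*C/(50 + C) (E(C) = 7 - (C - (C + C)/(C + 50)) = 7 - (C - 2*C/(50 + C)) = 7 + (-C + 2*C/(50 + C)) = 7 - C + 2*C/(50 + C))
(E(k(-1, 11))*A)/(-2190236) = (((350 - (11 + (-1)**2)**2 - 41*(11 + (-1)**2))/(50 + (11 + (-1)**2)))*47)/(-2190236) = (((350 - (11 + 1)**2 - 41*(11 + 1))/(50 + (11 + 1)))*47)*(-1/2190236) = (((350 - 1*12**2 - 41*12)/(50 + 12))*47)*(-1/2190236) = (((350 - 1*144 - 492)/62)*47)*(-1/2190236) = (((350 - 144 - 492)/62)*47)*(-1/2190236) = (((1/62)*(-286))*47)*(-1/2190236) = -143/31*47*(-1/2190236) = -6721/31*(-1/2190236) = 6721/67897316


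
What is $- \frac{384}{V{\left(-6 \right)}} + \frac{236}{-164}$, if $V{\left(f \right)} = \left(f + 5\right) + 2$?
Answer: $- \frac{15803}{41} \approx -385.44$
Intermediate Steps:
$V{\left(f \right)} = 7 + f$ ($V{\left(f \right)} = \left(5 + f\right) + 2 = 7 + f$)
$- \frac{384}{V{\left(-6 \right)}} + \frac{236}{-164} = - \frac{384}{7 - 6} + \frac{236}{-164} = - \frac{384}{1} + 236 \left(- \frac{1}{164}\right) = \left(-384\right) 1 - \frac{59}{41} = -384 - \frac{59}{41} = - \frac{15803}{41}$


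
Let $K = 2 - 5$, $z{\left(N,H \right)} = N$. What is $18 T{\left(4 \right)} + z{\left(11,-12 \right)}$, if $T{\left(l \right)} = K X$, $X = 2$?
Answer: $-97$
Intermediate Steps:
$K = -3$ ($K = 2 - 5 = -3$)
$T{\left(l \right)} = -6$ ($T{\left(l \right)} = \left(-3\right) 2 = -6$)
$18 T{\left(4 \right)} + z{\left(11,-12 \right)} = 18 \left(-6\right) + 11 = -108 + 11 = -97$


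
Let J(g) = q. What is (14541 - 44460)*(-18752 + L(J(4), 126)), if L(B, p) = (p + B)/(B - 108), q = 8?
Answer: 28054058973/50 ≈ 5.6108e+8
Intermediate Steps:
J(g) = 8
L(B, p) = (B + p)/(-108 + B)
(14541 - 44460)*(-18752 + L(J(4), 126)) = (14541 - 44460)*(-18752 + (8 + 126)/(-108 + 8)) = -29919*(-18752 + 134/(-100)) = -29919*(-18752 - 1/100*134) = -29919*(-18752 - 67/50) = -29919*(-937667/50) = 28054058973/50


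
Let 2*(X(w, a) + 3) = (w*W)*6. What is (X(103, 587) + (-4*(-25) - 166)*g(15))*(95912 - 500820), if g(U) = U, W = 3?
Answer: 26723928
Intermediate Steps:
X(w, a) = -3 + 9*w (X(w, a) = -3 + ((w*3)*6)/2 = -3 + ((3*w)*6)/2 = -3 + (18*w)/2 = -3 + 9*w)
(X(103, 587) + (-4*(-25) - 166)*g(15))*(95912 - 500820) = ((-3 + 9*103) + (-4*(-25) - 166)*15)*(95912 - 500820) = ((-3 + 927) + (100 - 166)*15)*(-404908) = (924 - 66*15)*(-404908) = (924 - 990)*(-404908) = -66*(-404908) = 26723928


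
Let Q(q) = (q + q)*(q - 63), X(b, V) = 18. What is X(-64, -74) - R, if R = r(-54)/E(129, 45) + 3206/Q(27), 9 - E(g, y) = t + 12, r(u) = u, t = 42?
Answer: 89663/4860 ≈ 18.449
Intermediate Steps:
E(g, y) = -45 (E(g, y) = 9 - (42 + 12) = 9 - 1*54 = 9 - 54 = -45)
Q(q) = 2*q*(-63 + q) (Q(q) = (2*q)*(-63 + q) = 2*q*(-63 + q))
R = -2183/4860 (R = -54/(-45) + 3206/((2*27*(-63 + 27))) = -54*(-1/45) + 3206/((2*27*(-36))) = 6/5 + 3206/(-1944) = 6/5 + 3206*(-1/1944) = 6/5 - 1603/972 = -2183/4860 ≈ -0.44918)
X(-64, -74) - R = 18 - 1*(-2183/4860) = 18 + 2183/4860 = 89663/4860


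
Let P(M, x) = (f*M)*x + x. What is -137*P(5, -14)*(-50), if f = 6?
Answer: -2972900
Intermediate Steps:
P(M, x) = x + 6*M*x (P(M, x) = (6*M)*x + x = 6*M*x + x = x + 6*M*x)
-137*P(5, -14)*(-50) = -(-1918)*(1 + 6*5)*(-50) = -(-1918)*(1 + 30)*(-50) = -(-1918)*31*(-50) = -137*(-434)*(-50) = 59458*(-50) = -2972900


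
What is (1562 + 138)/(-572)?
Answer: -425/143 ≈ -2.9720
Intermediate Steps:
(1562 + 138)/(-572) = 1700*(-1/572) = -425/143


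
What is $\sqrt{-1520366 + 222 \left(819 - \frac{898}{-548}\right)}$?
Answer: $\frac{i \sqrt{25116379469}}{137} \approx 1156.8 i$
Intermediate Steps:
$\sqrt{-1520366 + 222 \left(819 - \frac{898}{-548}\right)} = \sqrt{-1520366 + 222 \left(819 - - \frac{449}{274}\right)} = \sqrt{-1520366 + 222 \left(819 + \frac{449}{274}\right)} = \sqrt{-1520366 + 222 \cdot \frac{224855}{274}} = \sqrt{-1520366 + \frac{24958905}{137}} = \sqrt{- \frac{183331237}{137}} = \frac{i \sqrt{25116379469}}{137}$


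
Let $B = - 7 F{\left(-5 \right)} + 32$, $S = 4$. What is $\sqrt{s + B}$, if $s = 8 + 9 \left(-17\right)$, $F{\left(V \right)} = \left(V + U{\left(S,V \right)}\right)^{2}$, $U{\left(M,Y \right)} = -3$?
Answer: $i \sqrt{561} \approx 23.685 i$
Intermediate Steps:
$F{\left(V \right)} = \left(-3 + V\right)^{2}$ ($F{\left(V \right)} = \left(V - 3\right)^{2} = \left(-3 + V\right)^{2}$)
$s = -145$ ($s = 8 - 153 = -145$)
$B = -416$ ($B = - 7 \left(-3 - 5\right)^{2} + 32 = - 7 \left(-8\right)^{2} + 32 = \left(-7\right) 64 + 32 = -448 + 32 = -416$)
$\sqrt{s + B} = \sqrt{-145 - 416} = \sqrt{-561} = i \sqrt{561}$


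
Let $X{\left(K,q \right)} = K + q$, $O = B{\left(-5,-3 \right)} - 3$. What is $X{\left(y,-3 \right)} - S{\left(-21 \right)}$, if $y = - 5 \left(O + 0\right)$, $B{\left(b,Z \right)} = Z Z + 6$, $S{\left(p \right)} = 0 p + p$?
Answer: $-42$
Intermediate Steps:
$S{\left(p \right)} = p$ ($S{\left(p \right)} = 0 + p = p$)
$B{\left(b,Z \right)} = 6 + Z^{2}$ ($B{\left(b,Z \right)} = Z^{2} + 6 = 6 + Z^{2}$)
$O = 12$ ($O = \left(6 + \left(-3\right)^{2}\right) - 3 = \left(6 + 9\right) - 3 = 15 - 3 = 12$)
$y = -60$ ($y = - 5 \left(12 + 0\right) = \left(-5\right) 12 = -60$)
$X{\left(y,-3 \right)} - S{\left(-21 \right)} = \left(-60 - 3\right) - -21 = -63 + 21 = -42$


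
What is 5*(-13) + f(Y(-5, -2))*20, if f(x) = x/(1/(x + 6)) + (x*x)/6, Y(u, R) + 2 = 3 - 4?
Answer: -215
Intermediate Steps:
Y(u, R) = -3 (Y(u, R) = -2 + (3 - 4) = -2 - 1 = -3)
f(x) = x²/6 + x*(6 + x) (f(x) = x/(1/(6 + x)) + x²*(⅙) = x*(6 + x) + x²/6 = x²/6 + x*(6 + x))
5*(-13) + f(Y(-5, -2))*20 = 5*(-13) + ((⅙)*(-3)*(36 + 7*(-3)))*20 = -65 + ((⅙)*(-3)*(36 - 21))*20 = -65 + ((⅙)*(-3)*15)*20 = -65 - 15/2*20 = -65 - 150 = -215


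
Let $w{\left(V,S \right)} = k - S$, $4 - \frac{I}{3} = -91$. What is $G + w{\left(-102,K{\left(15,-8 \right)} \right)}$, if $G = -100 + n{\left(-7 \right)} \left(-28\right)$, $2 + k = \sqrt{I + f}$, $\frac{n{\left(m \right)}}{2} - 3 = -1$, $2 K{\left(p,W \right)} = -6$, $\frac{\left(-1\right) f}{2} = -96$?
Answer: $-211 + 3 \sqrt{53} \approx -189.16$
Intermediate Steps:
$f = 192$ ($f = \left(-2\right) \left(-96\right) = 192$)
$I = 285$ ($I = 12 - -273 = 12 + 273 = 285$)
$K{\left(p,W \right)} = -3$ ($K{\left(p,W \right)} = \frac{1}{2} \left(-6\right) = -3$)
$n{\left(m \right)} = 4$ ($n{\left(m \right)} = 6 + 2 \left(-1\right) = 6 - 2 = 4$)
$k = -2 + 3 \sqrt{53}$ ($k = -2 + \sqrt{285 + 192} = -2 + \sqrt{477} = -2 + 3 \sqrt{53} \approx 19.84$)
$G = -212$ ($G = -100 + 4 \left(-28\right) = -100 - 112 = -212$)
$w{\left(V,S \right)} = -2 - S + 3 \sqrt{53}$ ($w{\left(V,S \right)} = \left(-2 + 3 \sqrt{53}\right) - S = -2 - S + 3 \sqrt{53}$)
$G + w{\left(-102,K{\left(15,-8 \right)} \right)} = -212 - \left(-1 - 3 \sqrt{53}\right) = -212 + \left(-2 + 3 + 3 \sqrt{53}\right) = -212 + \left(1 + 3 \sqrt{53}\right) = -211 + 3 \sqrt{53}$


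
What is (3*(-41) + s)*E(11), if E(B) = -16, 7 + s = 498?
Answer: -5888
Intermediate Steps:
s = 491 (s = -7 + 498 = 491)
(3*(-41) + s)*E(11) = (3*(-41) + 491)*(-16) = (-123 + 491)*(-16) = 368*(-16) = -5888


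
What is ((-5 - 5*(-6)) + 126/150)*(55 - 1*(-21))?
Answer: 49096/25 ≈ 1963.8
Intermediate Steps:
((-5 - 5*(-6)) + 126/150)*(55 - 1*(-21)) = ((-5 + 30) + 126*(1/150))*(55 + 21) = (25 + 21/25)*76 = (646/25)*76 = 49096/25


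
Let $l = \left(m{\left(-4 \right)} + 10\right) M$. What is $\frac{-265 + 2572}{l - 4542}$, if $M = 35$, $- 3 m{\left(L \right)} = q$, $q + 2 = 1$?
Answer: $- \frac{6921}{12541} \approx -0.55187$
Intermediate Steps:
$q = -1$ ($q = -2 + 1 = -1$)
$m{\left(L \right)} = \frac{1}{3}$ ($m{\left(L \right)} = \left(- \frac{1}{3}\right) \left(-1\right) = \frac{1}{3}$)
$l = \frac{1085}{3}$ ($l = \left(\frac{1}{3} + 10\right) 35 = \frac{31}{3} \cdot 35 = \frac{1085}{3} \approx 361.67$)
$\frac{-265 + 2572}{l - 4542} = \frac{-265 + 2572}{\frac{1085}{3} - 4542} = \frac{2307}{- \frac{12541}{3}} = 2307 \left(- \frac{3}{12541}\right) = - \frac{6921}{12541}$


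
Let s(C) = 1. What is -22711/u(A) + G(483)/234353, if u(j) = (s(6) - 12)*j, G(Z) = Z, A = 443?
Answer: 760677806/163143167 ≈ 4.6626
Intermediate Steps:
u(j) = -11*j (u(j) = (1 - 12)*j = -11*j)
-22711/u(A) + G(483)/234353 = -22711/((-11*443)) + 483/234353 = -22711/(-4873) + 483*(1/234353) = -22711*(-1/4873) + 69/33479 = 22711/4873 + 69/33479 = 760677806/163143167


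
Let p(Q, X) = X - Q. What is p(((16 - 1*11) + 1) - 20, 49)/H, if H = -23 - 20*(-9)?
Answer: 63/157 ≈ 0.40127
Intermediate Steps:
H = 157 (H = -23 + 180 = 157)
p(((16 - 1*11) + 1) - 20, 49)/H = (49 - (((16 - 1*11) + 1) - 20))/157 = (49 - (((16 - 11) + 1) - 20))*(1/157) = (49 - ((5 + 1) - 20))*(1/157) = (49 - (6 - 20))*(1/157) = (49 - 1*(-14))*(1/157) = (49 + 14)*(1/157) = 63*(1/157) = 63/157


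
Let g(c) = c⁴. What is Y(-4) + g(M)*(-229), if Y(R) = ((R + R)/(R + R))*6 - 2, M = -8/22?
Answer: -60/14641 ≈ -0.0040981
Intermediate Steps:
M = -4/11 (M = -8*1/22 = -4/11 ≈ -0.36364)
Y(R) = 4 (Y(R) = ((2*R)/((2*R)))*6 - 2 = ((2*R)*(1/(2*R)))*6 - 2 = 1*6 - 2 = 6 - 2 = 4)
Y(-4) + g(M)*(-229) = 4 + (-4/11)⁴*(-229) = 4 + (256/14641)*(-229) = 4 - 58624/14641 = -60/14641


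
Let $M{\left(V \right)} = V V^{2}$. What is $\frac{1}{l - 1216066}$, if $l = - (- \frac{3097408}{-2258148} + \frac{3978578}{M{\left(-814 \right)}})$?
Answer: $- \frac{152242402927164}{185137017659590253975} \approx -8.2232 \cdot 10^{-7}$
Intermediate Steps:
$M{\left(V \right)} = V^{3}$
$l = - \frac{207701565637151}{152242402927164}$ ($l = - (- \frac{3097408}{-2258148} + \frac{3978578}{\left(-814\right)^{3}}) = - (\left(-3097408\right) \left(- \frac{1}{2258148}\right) + \frac{3978578}{-539353144}) = - (\frac{774352}{564537} + 3978578 \left(- \frac{1}{539353144}\right)) = - (\frac{774352}{564537} - \frac{1989289}{269676572}) = \left(-1\right) \frac{207701565637151}{152242402927164} = - \frac{207701565637151}{152242402927164} \approx -1.3643$)
$\frac{1}{l - 1216066} = \frac{1}{- \frac{207701565637151}{152242402927164} - 1216066} = \frac{1}{- \frac{185137017659590253975}{152242402927164}} = - \frac{152242402927164}{185137017659590253975}$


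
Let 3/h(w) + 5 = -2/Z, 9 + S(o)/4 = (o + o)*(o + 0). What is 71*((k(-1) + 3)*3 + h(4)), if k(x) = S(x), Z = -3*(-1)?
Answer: -91164/17 ≈ -5362.6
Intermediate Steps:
Z = 3
S(o) = -36 + 8*o² (S(o) = -36 + 4*((o + o)*(o + 0)) = -36 + 4*((2*o)*o) = -36 + 4*(2*o²) = -36 + 8*o²)
k(x) = -36 + 8*x²
h(w) = -9/17 (h(w) = 3/(-5 - 2/3) = 3/(-5 - 2*⅓) = 3/(-5 - ⅔) = 3/(-17/3) = 3*(-3/17) = -9/17)
71*((k(-1) + 3)*3 + h(4)) = 71*(((-36 + 8*(-1)²) + 3)*3 - 9/17) = 71*(((-36 + 8*1) + 3)*3 - 9/17) = 71*(((-36 + 8) + 3)*3 - 9/17) = 71*((-28 + 3)*3 - 9/17) = 71*(-25*3 - 9/17) = 71*(-75 - 9/17) = 71*(-1284/17) = -91164/17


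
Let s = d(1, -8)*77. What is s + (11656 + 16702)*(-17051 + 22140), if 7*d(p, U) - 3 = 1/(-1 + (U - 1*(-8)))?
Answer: 144313884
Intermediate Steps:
d(p, U) = 3/7 + 1/(7*(7 + U)) (d(p, U) = 3/7 + 1/(7*(-1 + (U - 1*(-8)))) = 3/7 + 1/(7*(-1 + (U + 8))) = 3/7 + 1/(7*(-1 + (8 + U))) = 3/7 + 1/(7*(7 + U)))
s = 22 (s = ((22 + 3*(-8))/(7*(7 - 8)))*77 = ((⅐)*(22 - 24)/(-1))*77 = ((⅐)*(-1)*(-2))*77 = (2/7)*77 = 22)
s + (11656 + 16702)*(-17051 + 22140) = 22 + (11656 + 16702)*(-17051 + 22140) = 22 + 28358*5089 = 22 + 144313862 = 144313884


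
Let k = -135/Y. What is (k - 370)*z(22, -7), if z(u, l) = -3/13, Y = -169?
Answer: 187185/2197 ≈ 85.200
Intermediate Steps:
z(u, l) = -3/13 (z(u, l) = -3*1/13 = -3/13)
k = 135/169 (k = -135/(-169) = -135*(-1/169) = 135/169 ≈ 0.79882)
(k - 370)*z(22, -7) = (135/169 - 370)*(-3/13) = -62395/169*(-3/13) = 187185/2197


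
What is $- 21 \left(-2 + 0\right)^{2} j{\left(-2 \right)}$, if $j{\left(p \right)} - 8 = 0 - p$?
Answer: $-840$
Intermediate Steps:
$j{\left(p \right)} = 8 - p$ ($j{\left(p \right)} = 8 + \left(0 - p\right) = 8 - p$)
$- 21 \left(-2 + 0\right)^{2} j{\left(-2 \right)} = - 21 \left(-2 + 0\right)^{2} \left(8 - -2\right) = - 21 \left(-2\right)^{2} \left(8 + 2\right) = \left(-21\right) 4 \cdot 10 = \left(-84\right) 10 = -840$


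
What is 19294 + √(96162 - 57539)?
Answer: 19294 + √38623 ≈ 19491.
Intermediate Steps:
19294 + √(96162 - 57539) = 19294 + √38623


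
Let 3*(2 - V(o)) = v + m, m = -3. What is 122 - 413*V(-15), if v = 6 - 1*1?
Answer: -1286/3 ≈ -428.67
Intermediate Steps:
v = 5 (v = 6 - 1 = 5)
V(o) = 4/3 (V(o) = 2 - (5 - 3)/3 = 2 - ⅓*2 = 2 - ⅔ = 4/3)
122 - 413*V(-15) = 122 - 413*4/3 = 122 - 1652/3 = -1286/3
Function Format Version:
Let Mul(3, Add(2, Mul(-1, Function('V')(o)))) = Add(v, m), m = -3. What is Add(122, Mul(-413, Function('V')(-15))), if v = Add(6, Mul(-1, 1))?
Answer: Rational(-1286, 3) ≈ -428.67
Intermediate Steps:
v = 5 (v = Add(6, -1) = 5)
Function('V')(o) = Rational(4, 3) (Function('V')(o) = Add(2, Mul(Rational(-1, 3), Add(5, -3))) = Add(2, Mul(Rational(-1, 3), 2)) = Add(2, Rational(-2, 3)) = Rational(4, 3))
Add(122, Mul(-413, Function('V')(-15))) = Add(122, Mul(-413, Rational(4, 3))) = Add(122, Rational(-1652, 3)) = Rational(-1286, 3)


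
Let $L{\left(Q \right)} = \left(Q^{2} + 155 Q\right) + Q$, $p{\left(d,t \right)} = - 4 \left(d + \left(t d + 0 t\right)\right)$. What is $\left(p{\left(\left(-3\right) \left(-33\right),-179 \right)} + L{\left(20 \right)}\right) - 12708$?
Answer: $61300$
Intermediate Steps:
$p{\left(d,t \right)} = - 4 d - 4 d t$ ($p{\left(d,t \right)} = - 4 \left(d + \left(d t + 0\right)\right) = - 4 \left(d + d t\right) = - 4 d - 4 d t$)
$L{\left(Q \right)} = Q^{2} + 156 Q$
$\left(p{\left(\left(-3\right) \left(-33\right),-179 \right)} + L{\left(20 \right)}\right) - 12708 = \left(- 4 \left(\left(-3\right) \left(-33\right)\right) \left(1 - 179\right) + 20 \left(156 + 20\right)\right) - 12708 = \left(\left(-4\right) 99 \left(-178\right) + 20 \cdot 176\right) - 12708 = \left(70488 + 3520\right) - 12708 = 74008 - 12708 = 61300$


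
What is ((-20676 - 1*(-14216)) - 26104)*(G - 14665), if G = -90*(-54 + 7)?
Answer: 339805340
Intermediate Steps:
G = 4230 (G = -90*(-47) = 4230)
((-20676 - 1*(-14216)) - 26104)*(G - 14665) = ((-20676 - 1*(-14216)) - 26104)*(4230 - 14665) = ((-20676 + 14216) - 26104)*(-10435) = (-6460 - 26104)*(-10435) = -32564*(-10435) = 339805340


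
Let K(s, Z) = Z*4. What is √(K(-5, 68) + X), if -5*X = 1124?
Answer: 2*√295/5 ≈ 6.8702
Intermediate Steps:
K(s, Z) = 4*Z
X = -1124/5 (X = -⅕*1124 = -1124/5 ≈ -224.80)
√(K(-5, 68) + X) = √(4*68 - 1124/5) = √(272 - 1124/5) = √(236/5) = 2*√295/5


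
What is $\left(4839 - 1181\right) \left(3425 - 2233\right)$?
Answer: $4360336$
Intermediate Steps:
$\left(4839 - 1181\right) \left(3425 - 2233\right) = 3658 \cdot 1192 = 4360336$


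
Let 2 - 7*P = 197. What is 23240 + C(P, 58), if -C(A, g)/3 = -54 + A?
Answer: 164399/7 ≈ 23486.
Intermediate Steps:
P = -195/7 (P = 2/7 - ⅐*197 = 2/7 - 197/7 = -195/7 ≈ -27.857)
C(A, g) = 162 - 3*A (C(A, g) = -3*(-54 + A) = 162 - 3*A)
23240 + C(P, 58) = 23240 + (162 - 3*(-195/7)) = 23240 + (162 + 585/7) = 23240 + 1719/7 = 164399/7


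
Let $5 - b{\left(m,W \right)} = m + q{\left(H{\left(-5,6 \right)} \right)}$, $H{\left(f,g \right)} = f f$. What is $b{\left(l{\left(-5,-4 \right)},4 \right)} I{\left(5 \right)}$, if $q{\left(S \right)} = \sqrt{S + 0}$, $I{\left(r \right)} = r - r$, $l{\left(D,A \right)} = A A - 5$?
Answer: $0$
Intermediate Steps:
$l{\left(D,A \right)} = -5 + A^{2}$ ($l{\left(D,A \right)} = A^{2} - 5 = -5 + A^{2}$)
$H{\left(f,g \right)} = f^{2}$
$I{\left(r \right)} = 0$
$q{\left(S \right)} = \sqrt{S}$
$b{\left(m,W \right)} = - m$ ($b{\left(m,W \right)} = 5 - \left(m + \sqrt{\left(-5\right)^{2}}\right) = 5 - \left(m + \sqrt{25}\right) = 5 - \left(m + 5\right) = 5 - \left(5 + m\right) = - m$)
$b{\left(l{\left(-5,-4 \right)},4 \right)} I{\left(5 \right)} = - (-5 + \left(-4\right)^{2}) 0 = - (-5 + 16) 0 = \left(-1\right) 11 \cdot 0 = \left(-11\right) 0 = 0$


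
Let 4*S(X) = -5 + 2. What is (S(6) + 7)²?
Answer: 625/16 ≈ 39.063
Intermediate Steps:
S(X) = -¾ (S(X) = (-5 + 2)/4 = (¼)*(-3) = -¾)
(S(6) + 7)² = (-¾ + 7)² = (25/4)² = 625/16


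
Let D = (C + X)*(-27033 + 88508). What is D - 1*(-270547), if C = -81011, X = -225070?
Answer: -18816058928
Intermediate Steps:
D = -18816329475 (D = (-81011 - 225070)*(-27033 + 88508) = -306081*61475 = -18816329475)
D - 1*(-270547) = -18816329475 - 1*(-270547) = -18816329475 + 270547 = -18816058928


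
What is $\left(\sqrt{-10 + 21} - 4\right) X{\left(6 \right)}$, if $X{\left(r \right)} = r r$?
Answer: $-144 + 36 \sqrt{11} \approx -24.602$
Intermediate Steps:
$X{\left(r \right)} = r^{2}$
$\left(\sqrt{-10 + 21} - 4\right) X{\left(6 \right)} = \left(\sqrt{-10 + 21} - 4\right) 6^{2} = \left(\sqrt{11} - 4\right) 36 = \left(-4 + \sqrt{11}\right) 36 = -144 + 36 \sqrt{11}$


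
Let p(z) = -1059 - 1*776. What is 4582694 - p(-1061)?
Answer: 4584529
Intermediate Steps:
p(z) = -1835 (p(z) = -1059 - 776 = -1835)
4582694 - p(-1061) = 4582694 - 1*(-1835) = 4582694 + 1835 = 4584529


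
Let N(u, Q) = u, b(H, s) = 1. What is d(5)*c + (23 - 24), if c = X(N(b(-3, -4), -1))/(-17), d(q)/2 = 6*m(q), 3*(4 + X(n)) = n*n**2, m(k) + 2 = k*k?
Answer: 995/17 ≈ 58.529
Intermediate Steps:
m(k) = -2 + k**2 (m(k) = -2 + k*k = -2 + k**2)
X(n) = -4 + n**3/3 (X(n) = -4 + (n*n**2)/3 = -4 + n**3/3)
d(q) = -24 + 12*q**2 (d(q) = 2*(6*(-2 + q**2)) = 2*(-12 + 6*q**2) = -24 + 12*q**2)
c = 11/51 (c = (-4 + (1/3)*1**3)/(-17) = (-4 + (1/3)*1)*(-1/17) = (-4 + 1/3)*(-1/17) = -11/3*(-1/17) = 11/51 ≈ 0.21569)
d(5)*c + (23 - 24) = (-24 + 12*5**2)*(11/51) + (23 - 24) = (-24 + 12*25)*(11/51) - 1 = (-24 + 300)*(11/51) - 1 = 276*(11/51) - 1 = 1012/17 - 1 = 995/17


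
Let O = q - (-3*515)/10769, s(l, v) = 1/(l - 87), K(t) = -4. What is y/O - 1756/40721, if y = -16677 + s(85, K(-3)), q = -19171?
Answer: 13901927245947/16813778595668 ≈ 0.82682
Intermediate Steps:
s(l, v) = 1/(-87 + l)
O = -206450954/10769 (O = -19171 - (-3*515)/10769 = -19171 - (-1545)/10769 = -19171 - 1*(-1545/10769) = -19171 + 1545/10769 = -206450954/10769 ≈ -19171.)
y = -33355/2 (y = -16677 + 1/(-87 + 85) = -16677 + 1/(-2) = -16677 - 1/2 = -33355/2 ≈ -16678.)
y/O - 1756/40721 = -33355/(2*(-206450954/10769)) - 1756/40721 = -33355/2*(-10769/206450954) - 1756*1/40721 = 359199995/412901908 - 1756/40721 = 13901927245947/16813778595668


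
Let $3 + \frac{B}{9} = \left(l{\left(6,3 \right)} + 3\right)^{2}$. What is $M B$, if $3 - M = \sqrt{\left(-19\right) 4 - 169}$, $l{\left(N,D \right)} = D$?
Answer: $891 - 2079 i \sqrt{5} \approx 891.0 - 4648.8 i$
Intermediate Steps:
$B = 297$ ($B = -27 + 9 \left(3 + 3\right)^{2} = -27 + 9 \cdot 6^{2} = -27 + 9 \cdot 36 = -27 + 324 = 297$)
$M = 3 - 7 i \sqrt{5}$ ($M = 3 - \sqrt{\left(-19\right) 4 - 169} = 3 - \sqrt{-76 - 169} = 3 - \sqrt{-245} = 3 - 7 i \sqrt{5} \approx 3.0 - 15.652 i$)
$M B = \left(3 - 7 i \sqrt{5}\right) 297 = 891 - 2079 i \sqrt{5}$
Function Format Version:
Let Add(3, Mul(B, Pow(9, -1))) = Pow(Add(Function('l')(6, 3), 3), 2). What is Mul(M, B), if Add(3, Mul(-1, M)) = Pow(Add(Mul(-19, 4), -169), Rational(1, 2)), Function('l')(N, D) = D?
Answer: Add(891, Mul(-2079, I, Pow(5, Rational(1, 2)))) ≈ Add(891.00, Mul(-4648.8, I))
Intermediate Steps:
B = 297 (B = Add(-27, Mul(9, Pow(Add(3, 3), 2))) = Add(-27, Mul(9, Pow(6, 2))) = Add(-27, Mul(9, 36)) = Add(-27, 324) = 297)
M = Add(3, Mul(-7, I, Pow(5, Rational(1, 2)))) (M = Add(3, Mul(-1, Pow(Add(Mul(-19, 4), -169), Rational(1, 2)))) = Add(3, Mul(-1, Pow(Add(-76, -169), Rational(1, 2)))) = Add(3, Mul(-1, Pow(-245, Rational(1, 2)))) = Add(3, Mul(-1, Mul(7, I, Pow(5, Rational(1, 2))))) = Add(3, Mul(-7, I, Pow(5, Rational(1, 2)))) ≈ Add(3.0000, Mul(-15.652, I)))
Mul(M, B) = Mul(Add(3, Mul(-7, I, Pow(5, Rational(1, 2)))), 297) = Add(891, Mul(-2079, I, Pow(5, Rational(1, 2))))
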